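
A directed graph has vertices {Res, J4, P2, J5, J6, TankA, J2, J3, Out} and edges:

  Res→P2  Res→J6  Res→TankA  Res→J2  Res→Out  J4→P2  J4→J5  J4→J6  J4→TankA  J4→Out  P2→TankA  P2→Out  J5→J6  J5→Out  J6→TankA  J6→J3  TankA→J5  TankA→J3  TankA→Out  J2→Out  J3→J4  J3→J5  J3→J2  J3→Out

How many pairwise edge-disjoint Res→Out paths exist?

5

Assign every edge capacity 1; by Menger, the answer equals the max flow.
Path Res→Out (+1); total 1.
Path Res→P2→Out (+1); total 2.
Path Res→TankA→Out (+1); total 3.
Path Res→J2→Out (+1); total 4.
Path Res→J6→J3→Out (+1); total 5.
No residual Res→Out path; max flow = 5.
Certifying cut of size 5: {Res→J2, Res→J6, Res→Out, Res→P2, Res→TankA}.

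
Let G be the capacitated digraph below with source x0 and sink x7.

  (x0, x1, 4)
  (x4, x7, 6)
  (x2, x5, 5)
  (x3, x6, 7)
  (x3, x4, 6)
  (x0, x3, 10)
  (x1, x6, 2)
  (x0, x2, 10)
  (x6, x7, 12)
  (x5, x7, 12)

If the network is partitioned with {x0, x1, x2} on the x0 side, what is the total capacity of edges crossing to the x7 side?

17

Edges leaving {x0, x1, x2}: x0→x3 (10), x1→x6 (2), x2→x5 (5).
Cut capacity = 10 + 2 + 5 = 17.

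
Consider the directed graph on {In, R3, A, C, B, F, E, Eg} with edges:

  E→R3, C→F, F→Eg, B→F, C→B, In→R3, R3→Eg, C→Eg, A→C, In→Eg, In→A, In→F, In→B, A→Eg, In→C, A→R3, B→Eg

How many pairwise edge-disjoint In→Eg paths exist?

6

Assign every edge capacity 1; by Menger, the answer equals the max flow.
Path In→Eg (+1); total 1.
Path In→R3→Eg (+1); total 2.
Path In→A→Eg (+1); total 3.
Path In→C→Eg (+1); total 4.
Path In→B→Eg (+1); total 5.
Path In→F→Eg (+1); total 6.
No residual In→Eg path; max flow = 6.
Certifying cut of size 6: {In→A, In→B, In→C, In→Eg, In→F, In→R3}.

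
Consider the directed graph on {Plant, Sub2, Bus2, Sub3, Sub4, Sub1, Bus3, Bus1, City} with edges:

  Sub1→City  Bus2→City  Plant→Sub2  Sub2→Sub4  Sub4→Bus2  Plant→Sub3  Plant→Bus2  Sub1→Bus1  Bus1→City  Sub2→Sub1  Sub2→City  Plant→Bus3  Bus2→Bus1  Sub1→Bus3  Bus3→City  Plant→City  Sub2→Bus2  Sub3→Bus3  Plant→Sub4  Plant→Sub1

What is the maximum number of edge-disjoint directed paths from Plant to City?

6

Assign every edge capacity 1; by Menger, the answer equals the max flow.
Path Plant→City (+1); total 1.
Path Plant→Sub2→City (+1); total 2.
Path Plant→Bus2→City (+1); total 3.
Path Plant→Sub1→City (+1); total 4.
Path Plant→Bus3→City (+1); total 5.
Path Plant→Sub4→Bus2→Bus1→City (+1); total 6.
No residual Plant→City path; max flow = 6.
Certifying cut of size 6: {Bus3→City, Plant→Bus2, Plant→City, Plant→Sub1, Plant→Sub2, Plant→Sub4}.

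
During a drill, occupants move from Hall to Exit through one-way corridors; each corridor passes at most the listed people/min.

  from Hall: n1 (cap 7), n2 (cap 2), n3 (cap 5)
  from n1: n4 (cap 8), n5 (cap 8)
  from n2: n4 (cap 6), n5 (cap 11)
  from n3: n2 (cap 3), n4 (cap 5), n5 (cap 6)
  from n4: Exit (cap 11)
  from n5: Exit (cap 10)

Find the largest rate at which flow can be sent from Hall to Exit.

14

Augment Hall→n1→n4→Exit: bottleneck 7, flow now 7.
Augment Hall→n2→n4→Exit: bottleneck 2, flow now 9.
Augment Hall→n3→n4→Exit: bottleneck 2, flow now 11.
Augment Hall→n3→n5→Exit: bottleneck 3, flow now 14.
No augmenting path remains; maximum flow = 14.
In the residual graph, reachable from Hall: {Hall}.
Min-cut edges: Hall→n1 (7), Hall→n2 (2), Hall→n3 (5); capacity 7 + 2 + 5 = 14.
This cut is saturated, so no flow can exceed 14.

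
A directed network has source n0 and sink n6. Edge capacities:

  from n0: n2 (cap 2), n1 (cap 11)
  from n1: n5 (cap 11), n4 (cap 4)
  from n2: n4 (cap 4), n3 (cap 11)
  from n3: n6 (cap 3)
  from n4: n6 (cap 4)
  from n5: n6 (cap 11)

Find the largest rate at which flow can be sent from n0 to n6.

13

Augment n0→n1→n4→n6: bottleneck 4, flow now 4.
Augment n0→n1→n5→n6: bottleneck 7, flow now 11.
Augment n0→n2→n3→n6: bottleneck 2, flow now 13.
No augmenting path remains; maximum flow = 13.
In the residual graph, reachable from n0: {n0}.
Min-cut edges: n0→n1 (11), n0→n2 (2); capacity 11 + 2 = 13.
This cut is saturated, so no flow can exceed 13.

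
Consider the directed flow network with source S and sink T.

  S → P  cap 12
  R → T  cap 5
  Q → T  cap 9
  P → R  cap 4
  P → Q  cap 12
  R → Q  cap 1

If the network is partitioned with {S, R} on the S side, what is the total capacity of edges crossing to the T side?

Edges leaving {S, R}: S→P (12), R→Q (1), R→T (5).
Cut capacity = 12 + 1 + 5 = 18.

18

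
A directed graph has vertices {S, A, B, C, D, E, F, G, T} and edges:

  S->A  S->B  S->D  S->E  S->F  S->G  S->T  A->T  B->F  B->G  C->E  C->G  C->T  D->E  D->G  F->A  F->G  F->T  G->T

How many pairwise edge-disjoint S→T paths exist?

4

Assign every edge capacity 1; by Menger, the answer equals the max flow.
Path S→T (+1); total 1.
Path S→A→T (+1); total 2.
Path S→F→T (+1); total 3.
Path S→G→T (+1); total 4.
No residual S→T path; max flow = 4.
Certifying cut of size 4: {A→T, F→T, G→T, S→T}.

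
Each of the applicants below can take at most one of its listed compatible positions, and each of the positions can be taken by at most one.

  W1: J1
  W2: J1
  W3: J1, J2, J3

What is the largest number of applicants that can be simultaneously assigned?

2

Unit-capacity flow: source→left, listed edges, right→sink; max matching = max flow.
Augmenting path W1→J1 (+1); matched 1.
Augmenting path W3→J2 (+1); matched 2.
No augmenting path remains; maximum matching = 2.
König certificate: {W3, J1} is a vertex cover of size 2 (every listed pair touches it), so no matching can be larger.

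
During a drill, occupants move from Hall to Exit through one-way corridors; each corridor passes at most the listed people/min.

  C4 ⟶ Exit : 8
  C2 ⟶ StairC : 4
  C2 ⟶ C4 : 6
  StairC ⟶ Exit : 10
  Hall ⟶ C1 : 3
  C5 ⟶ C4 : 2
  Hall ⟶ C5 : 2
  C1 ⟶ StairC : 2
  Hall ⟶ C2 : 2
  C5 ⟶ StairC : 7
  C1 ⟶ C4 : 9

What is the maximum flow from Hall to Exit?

Augment Hall→C5→C4→Exit: bottleneck 2, flow now 2.
Augment Hall→C2→C4→Exit: bottleneck 2, flow now 4.
Augment Hall→C1→C4→Exit: bottleneck 3, flow now 7.
No augmenting path remains; maximum flow = 7.
In the residual graph, reachable from Hall: {Hall}.
Min-cut edges: Hall→C5 (2), Hall→C2 (2), Hall→C1 (3); capacity 2 + 2 + 3 = 7.
This cut is saturated, so no flow can exceed 7.

7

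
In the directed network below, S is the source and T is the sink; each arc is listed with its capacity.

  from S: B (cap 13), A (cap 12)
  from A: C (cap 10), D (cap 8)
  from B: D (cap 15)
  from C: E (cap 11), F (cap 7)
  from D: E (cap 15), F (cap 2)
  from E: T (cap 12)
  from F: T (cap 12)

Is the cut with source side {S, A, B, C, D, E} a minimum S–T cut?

Given cut capacity: 7 + 2 + 12 = 21.
Augment S→A→C→E→T: bottleneck 10, flow now 10.
Augment S→A→D→E→T: bottleneck 2, flow now 12.
Augment S→B→D→F→T: bottleneck 2, flow now 14.
Augment S→B→D→E→C→F→T: bottleneck 7, flow now 21. (uses reverse residual edge)
No augmenting path remains; maximum flow = 21.
Cut capacity 21 equals the max flow, so it is a minimum cut.

Yes — it is a minimum cut (capacity 21).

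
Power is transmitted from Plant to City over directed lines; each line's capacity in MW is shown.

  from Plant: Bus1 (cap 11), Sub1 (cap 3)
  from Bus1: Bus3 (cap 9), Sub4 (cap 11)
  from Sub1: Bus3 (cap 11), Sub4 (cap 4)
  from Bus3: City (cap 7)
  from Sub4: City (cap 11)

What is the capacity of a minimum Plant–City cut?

Augment Plant→Bus1→Bus3→City: bottleneck 7, flow now 7.
Augment Plant→Bus1→Sub4→City: bottleneck 4, flow now 11.
Augment Plant→Sub1→Sub4→City: bottleneck 3, flow now 14.
No augmenting path remains; maximum flow = 14.
By max-flow min-cut, the minimum cut capacity equals the max flow.
In the residual graph, reachable from Plant: {Plant}.
Min-cut edges: Plant→Bus1 (11), Plant→Sub1 (3); capacity 11 + 3 = 14.

14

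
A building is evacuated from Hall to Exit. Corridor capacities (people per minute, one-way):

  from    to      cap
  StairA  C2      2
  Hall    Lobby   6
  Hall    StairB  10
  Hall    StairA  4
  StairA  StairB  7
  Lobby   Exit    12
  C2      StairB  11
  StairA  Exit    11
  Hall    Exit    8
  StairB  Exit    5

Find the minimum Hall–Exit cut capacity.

Augment Hall→Exit: bottleneck 8, flow now 8.
Augment Hall→StairA→Exit: bottleneck 4, flow now 12.
Augment Hall→Lobby→Exit: bottleneck 6, flow now 18.
Augment Hall→StairB→Exit: bottleneck 5, flow now 23.
No augmenting path remains; maximum flow = 23.
By max-flow min-cut, the minimum cut capacity equals the max flow.
In the residual graph, reachable from Hall: {Hall, StairB}.
Min-cut edges: Hall→StairA (4), Hall→Lobby (6), Hall→Exit (8), StairB→Exit (5); capacity 4 + 6 + 8 + 5 = 23.

23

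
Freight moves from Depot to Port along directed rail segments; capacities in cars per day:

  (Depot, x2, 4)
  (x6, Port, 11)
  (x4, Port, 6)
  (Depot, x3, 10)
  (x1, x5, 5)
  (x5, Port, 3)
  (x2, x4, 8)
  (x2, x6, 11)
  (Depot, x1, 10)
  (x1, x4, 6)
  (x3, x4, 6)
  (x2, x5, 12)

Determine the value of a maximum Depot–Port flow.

Augment Depot→x1→x4→Port: bottleneck 6, flow now 6.
Augment Depot→x1→x5→Port: bottleneck 3, flow now 9.
Augment Depot→x2→x6→Port: bottleneck 4, flow now 13.
No augmenting path remains; maximum flow = 13.
In the residual graph, reachable from Depot: {Depot, x1, x3, x4, x5}.
Min-cut edges: Depot→x2 (4), x4→Port (6), x5→Port (3); capacity 4 + 6 + 3 = 13.
This cut is saturated, so no flow can exceed 13.

13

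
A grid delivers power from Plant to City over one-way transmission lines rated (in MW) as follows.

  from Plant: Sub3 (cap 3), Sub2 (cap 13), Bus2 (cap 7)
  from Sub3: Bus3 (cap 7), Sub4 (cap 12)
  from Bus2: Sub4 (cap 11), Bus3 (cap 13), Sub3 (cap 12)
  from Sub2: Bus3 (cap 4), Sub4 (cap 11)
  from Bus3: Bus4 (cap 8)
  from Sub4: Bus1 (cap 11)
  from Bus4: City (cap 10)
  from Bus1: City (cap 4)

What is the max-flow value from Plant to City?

12

Augment Plant→Sub3→Bus3→Bus4→City: bottleneck 3, flow now 3.
Augment Plant→Bus2→Bus3→Bus4→City: bottleneck 5, flow now 8.
Augment Plant→Bus2→Sub4→Bus1→City: bottleneck 2, flow now 10.
Augment Plant→Sub2→Sub4→Bus1→City: bottleneck 2, flow now 12.
No augmenting path remains; maximum flow = 12.
In the residual graph, reachable from Plant: {Plant, Sub3, Bus2, Sub2, Bus3, Sub4, Bus1}.
Min-cut edges: Bus3→Bus4 (8), Bus1→City (4); capacity 8 + 4 = 12.
This cut is saturated, so no flow can exceed 12.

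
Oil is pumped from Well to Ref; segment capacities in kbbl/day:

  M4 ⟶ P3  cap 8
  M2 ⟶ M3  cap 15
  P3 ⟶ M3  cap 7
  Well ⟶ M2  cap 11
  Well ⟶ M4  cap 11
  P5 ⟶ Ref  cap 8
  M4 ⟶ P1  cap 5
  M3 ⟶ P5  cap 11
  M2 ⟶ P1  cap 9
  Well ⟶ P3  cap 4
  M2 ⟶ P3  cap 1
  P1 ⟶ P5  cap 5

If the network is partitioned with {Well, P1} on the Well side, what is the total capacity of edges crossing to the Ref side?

31

Edges leaving {Well, P1}: Well→M2 (11), Well→M4 (11), Well→P3 (4), P1→P5 (5).
Cut capacity = 11 + 11 + 4 + 5 = 31.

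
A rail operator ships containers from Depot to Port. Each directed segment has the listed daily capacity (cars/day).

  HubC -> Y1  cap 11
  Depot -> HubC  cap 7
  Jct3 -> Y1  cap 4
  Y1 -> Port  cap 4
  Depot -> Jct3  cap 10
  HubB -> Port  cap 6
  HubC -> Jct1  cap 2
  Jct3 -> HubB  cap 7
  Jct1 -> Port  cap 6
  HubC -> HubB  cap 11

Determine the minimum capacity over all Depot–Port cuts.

12

Augment Depot→HubC→Jct1→Port: bottleneck 2, flow now 2.
Augment Depot→HubC→HubB→Port: bottleneck 5, flow now 7.
Augment Depot→Jct3→HubB→Port: bottleneck 1, flow now 8.
Augment Depot→Jct3→Y1→Port: bottleneck 4, flow now 12.
No augmenting path remains; maximum flow = 12.
By max-flow min-cut, the minimum cut capacity equals the max flow.
In the residual graph, reachable from Depot: {Depot, HubC, Jct3, HubB, Y1}.
Min-cut edges: HubC→Jct1 (2), HubB→Port (6), Y1→Port (4); capacity 2 + 6 + 4 = 12.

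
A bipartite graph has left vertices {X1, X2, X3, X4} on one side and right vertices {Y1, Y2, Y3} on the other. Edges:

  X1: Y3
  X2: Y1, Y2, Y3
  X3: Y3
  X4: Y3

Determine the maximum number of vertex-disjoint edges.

2

Unit-capacity flow: source→left, listed edges, right→sink; max matching = max flow.
Augmenting path X1→Y3 (+1); matched 1.
Augmenting path X2→Y1 (+1); matched 2.
No augmenting path remains; maximum matching = 2.
König certificate: {X2, Y3} is a vertex cover of size 2 (every listed pair touches it), so no matching can be larger.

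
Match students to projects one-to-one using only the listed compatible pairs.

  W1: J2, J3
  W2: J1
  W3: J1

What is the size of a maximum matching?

2

Unit-capacity flow: source→left, listed edges, right→sink; max matching = max flow.
Augmenting path W1→J2 (+1); matched 1.
Augmenting path W2→J1 (+1); matched 2.
No augmenting path remains; maximum matching = 2.
König certificate: {W1, J1} is a vertex cover of size 2 (every listed pair touches it), so no matching can be larger.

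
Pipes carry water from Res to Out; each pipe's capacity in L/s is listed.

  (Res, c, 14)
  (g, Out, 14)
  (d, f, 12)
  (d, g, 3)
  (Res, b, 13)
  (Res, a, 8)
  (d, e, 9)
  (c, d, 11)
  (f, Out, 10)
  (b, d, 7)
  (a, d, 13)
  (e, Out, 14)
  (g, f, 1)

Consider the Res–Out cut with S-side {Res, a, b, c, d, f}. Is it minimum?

Yes — it is a minimum cut (capacity 22).

Given cut capacity: 9 + 3 + 10 = 22.
Augment Res→a→d→e→Out: bottleneck 8, flow now 8.
Augment Res→b→d→e→Out: bottleneck 1, flow now 9.
Augment Res→b→d→f→Out: bottleneck 6, flow now 15.
Augment Res→c→d→f→Out: bottleneck 4, flow now 19.
Augment Res→c→d→g→Out: bottleneck 3, flow now 22.
No augmenting path remains; maximum flow = 22.
Cut capacity 22 equals the max flow, so it is a minimum cut.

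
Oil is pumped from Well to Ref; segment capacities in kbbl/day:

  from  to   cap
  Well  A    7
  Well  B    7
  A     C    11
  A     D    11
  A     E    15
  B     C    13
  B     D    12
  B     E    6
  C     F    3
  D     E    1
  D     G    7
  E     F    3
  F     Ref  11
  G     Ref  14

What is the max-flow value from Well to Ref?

Augment Well→A→C→F→Ref: bottleneck 3, flow now 3.
Augment Well→A→D→G→Ref: bottleneck 4, flow now 7.
Augment Well→B→D→G→Ref: bottleneck 3, flow now 10.
Augment Well→B→E→F→Ref: bottleneck 3, flow now 13.
No augmenting path remains; maximum flow = 13.
In the residual graph, reachable from Well: {Well, A, B, C, D, E}.
Min-cut edges: C→F (3), D→G (7), E→F (3); capacity 3 + 7 + 3 = 13.
This cut is saturated, so no flow can exceed 13.

13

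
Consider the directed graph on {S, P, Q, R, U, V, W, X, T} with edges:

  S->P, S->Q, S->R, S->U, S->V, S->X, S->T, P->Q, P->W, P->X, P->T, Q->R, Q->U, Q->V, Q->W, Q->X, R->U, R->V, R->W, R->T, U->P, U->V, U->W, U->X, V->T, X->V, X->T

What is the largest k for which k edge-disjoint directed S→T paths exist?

Assign every edge capacity 1; by Menger, the answer equals the max flow.
Path S→T (+1); total 1.
Path S→P→T (+1); total 2.
Path S→R→T (+1); total 3.
Path S→V→T (+1); total 4.
Path S→X→T (+1); total 5.
No residual S→T path; max flow = 5.
Certifying cut of size 5: {P→T, R→T, S→T, V→T, X→T}.

5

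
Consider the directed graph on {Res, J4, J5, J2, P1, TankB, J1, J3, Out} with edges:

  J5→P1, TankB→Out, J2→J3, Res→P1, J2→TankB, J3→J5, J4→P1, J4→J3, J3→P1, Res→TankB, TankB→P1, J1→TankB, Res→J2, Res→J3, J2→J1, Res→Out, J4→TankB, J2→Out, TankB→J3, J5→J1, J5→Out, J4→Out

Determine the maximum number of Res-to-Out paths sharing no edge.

4

Assign every edge capacity 1; by Menger, the answer equals the max flow.
Path Res→Out (+1); total 1.
Path Res→J2→Out (+1); total 2.
Path Res→TankB→Out (+1); total 3.
Path Res→J3→J5→Out (+1); total 4.
No residual Res→Out path; max flow = 4.
Certifying cut of size 4: {Res→J2, Res→J3, Res→Out, Res→TankB}.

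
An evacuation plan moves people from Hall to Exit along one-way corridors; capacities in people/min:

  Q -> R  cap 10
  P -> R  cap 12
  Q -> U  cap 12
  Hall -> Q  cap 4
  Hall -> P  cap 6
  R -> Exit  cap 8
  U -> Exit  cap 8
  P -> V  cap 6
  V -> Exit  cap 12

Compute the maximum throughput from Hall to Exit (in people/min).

10

Augment Hall→P→R→Exit: bottleneck 6, flow now 6.
Augment Hall→Q→R→Exit: bottleneck 2, flow now 8.
Augment Hall→Q→U→Exit: bottleneck 2, flow now 10.
No augmenting path remains; maximum flow = 10.
In the residual graph, reachable from Hall: {Hall}.
Min-cut edges: Hall→P (6), Hall→Q (4); capacity 6 + 4 = 10.
This cut is saturated, so no flow can exceed 10.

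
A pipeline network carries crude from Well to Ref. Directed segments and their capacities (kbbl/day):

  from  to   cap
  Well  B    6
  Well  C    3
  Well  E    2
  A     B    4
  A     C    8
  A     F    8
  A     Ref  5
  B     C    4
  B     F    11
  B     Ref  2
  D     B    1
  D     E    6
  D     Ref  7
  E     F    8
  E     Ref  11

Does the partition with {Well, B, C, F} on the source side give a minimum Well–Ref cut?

Given cut capacity: 2 + 2 = 4.
Augment Well→B→Ref: bottleneck 2, flow now 2.
Augment Well→E→Ref: bottleneck 2, flow now 4.
No augmenting path remains; maximum flow = 4.
Cut capacity 4 equals the max flow, so it is a minimum cut.

Yes — it is a minimum cut (capacity 4).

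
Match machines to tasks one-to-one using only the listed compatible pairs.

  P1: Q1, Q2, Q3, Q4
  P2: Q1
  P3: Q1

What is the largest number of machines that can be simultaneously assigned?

2

Unit-capacity flow: source→left, listed edges, right→sink; max matching = max flow.
Augmenting path P1→Q1 (+1); matched 1.
Augmenting path P2→Q1→P1→Q2 (+1); matched 2.
No augmenting path remains; maximum matching = 2.
König certificate: {P1, Q1} is a vertex cover of size 2 (every listed pair touches it), so no matching can be larger.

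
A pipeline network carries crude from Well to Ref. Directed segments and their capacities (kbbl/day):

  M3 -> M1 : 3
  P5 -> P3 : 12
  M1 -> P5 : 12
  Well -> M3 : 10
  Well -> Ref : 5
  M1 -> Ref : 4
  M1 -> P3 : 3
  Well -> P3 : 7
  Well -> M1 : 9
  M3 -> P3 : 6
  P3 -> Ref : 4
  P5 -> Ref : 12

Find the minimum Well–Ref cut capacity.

Augment Well→Ref: bottleneck 5, flow now 5.
Augment Well→M1→Ref: bottleneck 4, flow now 9.
Augment Well→P3→Ref: bottleneck 4, flow now 13.
Augment Well→M1→P5→Ref: bottleneck 5, flow now 18.
Augment Well→M3→M1→P5→Ref: bottleneck 3, flow now 21.
No augmenting path remains; maximum flow = 21.
By max-flow min-cut, the minimum cut capacity equals the max flow.
In the residual graph, reachable from Well: {Well, M3, P3}.
Min-cut edges: Well→M1 (9), Well→Ref (5), M3→M1 (3), P3→Ref (4); capacity 9 + 5 + 3 + 4 = 21.

21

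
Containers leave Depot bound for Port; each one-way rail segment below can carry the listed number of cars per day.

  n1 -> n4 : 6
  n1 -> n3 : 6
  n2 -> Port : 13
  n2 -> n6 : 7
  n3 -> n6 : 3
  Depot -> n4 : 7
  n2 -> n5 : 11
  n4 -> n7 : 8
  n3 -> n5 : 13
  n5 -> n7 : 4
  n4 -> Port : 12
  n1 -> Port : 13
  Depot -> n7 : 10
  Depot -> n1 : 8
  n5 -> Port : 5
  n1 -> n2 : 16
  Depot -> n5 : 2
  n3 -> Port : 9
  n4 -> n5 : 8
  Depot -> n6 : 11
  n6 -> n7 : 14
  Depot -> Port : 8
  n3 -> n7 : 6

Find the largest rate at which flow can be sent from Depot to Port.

25

Augment Depot→Port: bottleneck 8, flow now 8.
Augment Depot→n1→Port: bottleneck 8, flow now 16.
Augment Depot→n4→Port: bottleneck 7, flow now 23.
Augment Depot→n5→Port: bottleneck 2, flow now 25.
No augmenting path remains; maximum flow = 25.
In the residual graph, reachable from Depot: {Depot, n6, n7}.
Min-cut edges: Depot→n1 (8), Depot→n4 (7), Depot→n5 (2), Depot→Port (8); capacity 8 + 7 + 2 + 8 = 25.
This cut is saturated, so no flow can exceed 25.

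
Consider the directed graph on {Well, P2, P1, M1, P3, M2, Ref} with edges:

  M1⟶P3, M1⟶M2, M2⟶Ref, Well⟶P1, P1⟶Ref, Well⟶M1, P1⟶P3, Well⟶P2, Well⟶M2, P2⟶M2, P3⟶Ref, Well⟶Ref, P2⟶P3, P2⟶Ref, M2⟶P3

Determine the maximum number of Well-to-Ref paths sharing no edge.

5

Assign every edge capacity 1; by Menger, the answer equals the max flow.
Path Well→Ref (+1); total 1.
Path Well→P2→Ref (+1); total 2.
Path Well→P1→Ref (+1); total 3.
Path Well→M2→Ref (+1); total 4.
Path Well→M1→P3→Ref (+1); total 5.
No residual Well→Ref path; max flow = 5.
Certifying cut of size 5: {Well→M1, Well→M2, Well→P1, Well→P2, Well→Ref}.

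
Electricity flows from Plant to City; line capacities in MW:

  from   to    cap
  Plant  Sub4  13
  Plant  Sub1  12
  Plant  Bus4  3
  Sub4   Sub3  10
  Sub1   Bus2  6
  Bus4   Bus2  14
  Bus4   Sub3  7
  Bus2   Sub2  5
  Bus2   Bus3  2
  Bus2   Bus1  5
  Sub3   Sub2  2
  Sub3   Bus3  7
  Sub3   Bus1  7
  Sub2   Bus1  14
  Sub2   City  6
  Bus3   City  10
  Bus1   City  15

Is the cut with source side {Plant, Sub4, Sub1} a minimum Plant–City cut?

Yes — it is a minimum cut (capacity 19).

Given cut capacity: 3 + 10 + 6 = 19.
Augment Plant→Sub4→Sub3→Sub2→City: bottleneck 2, flow now 2.
Augment Plant→Sub4→Sub3→Bus3→City: bottleneck 7, flow now 9.
Augment Plant→Sub4→Sub3→Bus1→City: bottleneck 1, flow now 10.
Augment Plant→Sub1→Bus2→Sub2→City: bottleneck 4, flow now 14.
Augment Plant→Sub1→Bus2→Bus3→City: bottleneck 2, flow now 16.
Augment Plant→Bus4→Bus2→Bus1→City: bottleneck 3, flow now 19.
No augmenting path remains; maximum flow = 19.
Cut capacity 19 equals the max flow, so it is a minimum cut.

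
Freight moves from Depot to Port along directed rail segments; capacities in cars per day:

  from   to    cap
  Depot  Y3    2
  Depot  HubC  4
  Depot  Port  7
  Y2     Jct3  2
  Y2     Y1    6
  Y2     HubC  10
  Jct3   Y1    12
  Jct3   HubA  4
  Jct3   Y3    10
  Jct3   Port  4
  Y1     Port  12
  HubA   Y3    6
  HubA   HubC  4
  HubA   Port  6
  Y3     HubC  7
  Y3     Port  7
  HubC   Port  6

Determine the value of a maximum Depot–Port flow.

13

Augment Depot→Port: bottleneck 7, flow now 7.
Augment Depot→Y3→Port: bottleneck 2, flow now 9.
Augment Depot→HubC→Port: bottleneck 4, flow now 13.
No augmenting path remains; maximum flow = 13.
In the residual graph, reachable from Depot: {Depot}.
Min-cut edges: Depot→Y3 (2), Depot→HubC (4), Depot→Port (7); capacity 2 + 4 + 7 = 13.
This cut is saturated, so no flow can exceed 13.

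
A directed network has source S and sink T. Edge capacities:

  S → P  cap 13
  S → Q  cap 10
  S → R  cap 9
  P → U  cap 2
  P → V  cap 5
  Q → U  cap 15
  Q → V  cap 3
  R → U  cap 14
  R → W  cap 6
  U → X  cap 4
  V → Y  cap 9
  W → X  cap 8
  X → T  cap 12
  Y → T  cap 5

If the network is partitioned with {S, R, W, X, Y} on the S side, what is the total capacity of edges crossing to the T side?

Edges leaving {S, R, W, X, Y}: S→P (13), S→Q (10), R→U (14), X→T (12), Y→T (5).
Cut capacity = 13 + 10 + 14 + 12 + 5 = 54.

54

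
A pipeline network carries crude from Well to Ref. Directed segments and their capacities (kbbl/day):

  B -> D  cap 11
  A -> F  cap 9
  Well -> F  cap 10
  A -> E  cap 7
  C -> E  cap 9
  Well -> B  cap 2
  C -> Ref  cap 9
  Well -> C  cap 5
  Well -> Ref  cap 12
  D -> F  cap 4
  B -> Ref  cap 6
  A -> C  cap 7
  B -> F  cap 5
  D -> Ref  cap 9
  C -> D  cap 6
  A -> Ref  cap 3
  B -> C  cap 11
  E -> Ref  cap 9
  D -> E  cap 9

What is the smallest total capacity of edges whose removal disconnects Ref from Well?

Augment Well→Ref: bottleneck 12, flow now 12.
Augment Well→B→Ref: bottleneck 2, flow now 14.
Augment Well→C→Ref: bottleneck 5, flow now 19.
No augmenting path remains; maximum flow = 19.
By max-flow min-cut, the minimum cut capacity equals the max flow.
In the residual graph, reachable from Well: {Well, F}.
Min-cut edges: Well→B (2), Well→C (5), Well→Ref (12); capacity 2 + 5 + 12 = 19.

19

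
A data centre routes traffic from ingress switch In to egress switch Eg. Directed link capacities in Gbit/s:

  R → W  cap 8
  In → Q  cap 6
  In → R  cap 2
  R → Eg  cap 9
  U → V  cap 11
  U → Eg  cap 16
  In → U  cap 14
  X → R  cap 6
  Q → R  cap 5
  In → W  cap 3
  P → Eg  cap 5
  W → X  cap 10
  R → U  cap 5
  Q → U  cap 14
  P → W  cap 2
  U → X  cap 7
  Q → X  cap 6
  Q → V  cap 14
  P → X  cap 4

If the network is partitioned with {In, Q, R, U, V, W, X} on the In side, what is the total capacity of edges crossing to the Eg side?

Edges leaving {In, Q, R, U, V, W, X}: R→Eg (9), U→Eg (16).
Cut capacity = 9 + 16 = 25.

25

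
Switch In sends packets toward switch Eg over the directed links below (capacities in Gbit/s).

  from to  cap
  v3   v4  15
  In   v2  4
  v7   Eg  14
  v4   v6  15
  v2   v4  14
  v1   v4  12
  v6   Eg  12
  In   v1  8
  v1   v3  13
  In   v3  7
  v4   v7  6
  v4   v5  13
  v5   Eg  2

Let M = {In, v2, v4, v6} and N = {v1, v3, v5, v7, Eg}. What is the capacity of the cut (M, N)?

Edges leaving {In, v2, v4, v6}: In→v1 (8), In→v3 (7), v4→v5 (13), v4→v7 (6), v6→Eg (12).
Cut capacity = 8 + 7 + 13 + 6 + 12 = 46.

46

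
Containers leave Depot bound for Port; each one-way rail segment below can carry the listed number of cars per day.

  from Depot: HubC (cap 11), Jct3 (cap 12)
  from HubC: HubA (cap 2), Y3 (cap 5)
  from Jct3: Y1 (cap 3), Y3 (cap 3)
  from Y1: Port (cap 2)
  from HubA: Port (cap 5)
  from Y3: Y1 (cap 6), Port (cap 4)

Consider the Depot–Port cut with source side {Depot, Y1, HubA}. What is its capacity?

30

Edges leaving {Depot, Y1, HubA}: Depot→HubC (11), Depot→Jct3 (12), Y1→Port (2), HubA→Port (5).
Cut capacity = 11 + 12 + 2 + 5 = 30.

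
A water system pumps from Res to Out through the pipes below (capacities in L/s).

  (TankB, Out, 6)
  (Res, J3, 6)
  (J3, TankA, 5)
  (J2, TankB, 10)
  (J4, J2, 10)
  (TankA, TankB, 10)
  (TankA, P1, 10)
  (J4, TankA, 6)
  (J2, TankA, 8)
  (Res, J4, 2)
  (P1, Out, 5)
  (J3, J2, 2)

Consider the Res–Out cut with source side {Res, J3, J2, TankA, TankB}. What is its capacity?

Edges leaving {Res, J3, J2, TankA, TankB}: Res→J4 (2), TankA→P1 (10), TankB→Out (6).
Cut capacity = 2 + 10 + 6 = 18.

18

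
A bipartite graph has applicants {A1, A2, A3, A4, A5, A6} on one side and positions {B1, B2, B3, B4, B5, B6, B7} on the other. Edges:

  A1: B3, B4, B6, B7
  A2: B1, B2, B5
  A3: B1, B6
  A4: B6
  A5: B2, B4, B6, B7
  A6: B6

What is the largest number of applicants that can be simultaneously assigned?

Unit-capacity flow: source→left, listed edges, right→sink; max matching = max flow.
Augmenting path A1→B3 (+1); matched 1.
Augmenting path A2→B1 (+1); matched 2.
Augmenting path A3→B6 (+1); matched 3.
Augmenting path A5→B2 (+1); matched 4.
Augmenting path A4→B6→A3→B1→A2→B5 (+1); matched 5.
No augmenting path remains; maximum matching = 5.
König certificate: {A1, A2, A3, A5, B6} is a vertex cover of size 5 (every listed pair touches it), so no matching can be larger.

5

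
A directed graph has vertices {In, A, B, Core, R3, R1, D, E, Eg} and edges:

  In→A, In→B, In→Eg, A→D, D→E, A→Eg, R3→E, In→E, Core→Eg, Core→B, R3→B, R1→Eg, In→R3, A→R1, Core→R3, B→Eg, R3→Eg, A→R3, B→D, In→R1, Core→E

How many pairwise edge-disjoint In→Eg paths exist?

5

Assign every edge capacity 1; by Menger, the answer equals the max flow.
Path In→Eg (+1); total 1.
Path In→A→Eg (+1); total 2.
Path In→B→Eg (+1); total 3.
Path In→R3→Eg (+1); total 4.
Path In→R1→Eg (+1); total 5.
No residual In→Eg path; max flow = 5.
Certifying cut of size 5: {In→A, In→B, In→Eg, In→R1, In→R3}.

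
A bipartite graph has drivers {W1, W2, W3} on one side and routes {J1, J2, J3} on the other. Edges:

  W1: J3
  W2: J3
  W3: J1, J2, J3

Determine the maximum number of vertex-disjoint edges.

2

Unit-capacity flow: source→left, listed edges, right→sink; max matching = max flow.
Augmenting path W1→J3 (+1); matched 1.
Augmenting path W3→J1 (+1); matched 2.
No augmenting path remains; maximum matching = 2.
König certificate: {W3, J3} is a vertex cover of size 2 (every listed pair touches it), so no matching can be larger.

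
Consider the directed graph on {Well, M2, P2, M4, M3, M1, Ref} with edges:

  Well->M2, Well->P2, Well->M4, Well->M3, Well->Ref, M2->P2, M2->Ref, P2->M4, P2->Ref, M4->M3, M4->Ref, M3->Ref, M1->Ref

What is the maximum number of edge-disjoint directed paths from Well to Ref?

Assign every edge capacity 1; by Menger, the answer equals the max flow.
Path Well→Ref (+1); total 1.
Path Well→M2→Ref (+1); total 2.
Path Well→P2→Ref (+1); total 3.
Path Well→M4→Ref (+1); total 4.
Path Well→M3→Ref (+1); total 5.
No residual Well→Ref path; max flow = 5.
Certifying cut of size 5: {Well→M2, Well→M3, Well→M4, Well→P2, Well→Ref}.

5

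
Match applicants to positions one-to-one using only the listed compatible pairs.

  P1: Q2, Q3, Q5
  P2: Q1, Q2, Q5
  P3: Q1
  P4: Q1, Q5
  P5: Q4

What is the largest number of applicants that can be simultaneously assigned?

5

Unit-capacity flow: source→left, listed edges, right→sink; max matching = max flow.
Augmenting path P1→Q2 (+1); matched 1.
Augmenting path P2→Q1 (+1); matched 2.
Augmenting path P4→Q5 (+1); matched 3.
Augmenting path P5→Q4 (+1); matched 4.
Augmenting path P3→Q1→P2→Q2→P1→Q3 (+1); matched 5.
No augmenting path remains; maximum matching = 5.
König certificate: {P1, P2, P3, P4, P5} is a vertex cover of size 5 (every listed pair touches it), so no matching can be larger.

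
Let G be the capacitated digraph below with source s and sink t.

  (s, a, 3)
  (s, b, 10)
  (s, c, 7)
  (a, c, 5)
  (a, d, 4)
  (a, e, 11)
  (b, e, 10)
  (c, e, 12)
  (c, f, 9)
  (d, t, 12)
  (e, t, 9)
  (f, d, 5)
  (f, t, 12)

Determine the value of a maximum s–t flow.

19

Augment s→a→d→t: bottleneck 3, flow now 3.
Augment s→b→e→t: bottleneck 9, flow now 12.
Augment s→c→f→t: bottleneck 7, flow now 19.
No augmenting path remains; maximum flow = 19.
In the residual graph, reachable from s: {s, b, e}.
Min-cut edges: s→a (3), s→c (7), e→t (9); capacity 3 + 7 + 9 = 19.
This cut is saturated, so no flow can exceed 19.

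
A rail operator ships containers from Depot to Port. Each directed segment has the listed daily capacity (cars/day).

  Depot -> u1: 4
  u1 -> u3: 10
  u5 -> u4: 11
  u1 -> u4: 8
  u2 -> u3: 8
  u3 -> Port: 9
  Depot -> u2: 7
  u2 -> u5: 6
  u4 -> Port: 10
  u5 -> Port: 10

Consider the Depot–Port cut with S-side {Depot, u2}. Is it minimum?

Given cut capacity: 4 + 8 + 6 = 18.
Augment Depot→u1→u3→Port: bottleneck 4, flow now 4.
Augment Depot→u2→u3→Port: bottleneck 5, flow now 9.
Augment Depot→u2→u5→Port: bottleneck 2, flow now 11.
No augmenting path remains; maximum flow = 11.
In the residual graph, reachable from Depot: {Depot}.
Min-cut edges: Depot→u1 (4), Depot→u2 (7); capacity 4 + 7 = 11.
Cut capacity 18 exceeds the max flow 11, so it is not minimum.

No — its capacity is 18, but the minimum cut has capacity 11.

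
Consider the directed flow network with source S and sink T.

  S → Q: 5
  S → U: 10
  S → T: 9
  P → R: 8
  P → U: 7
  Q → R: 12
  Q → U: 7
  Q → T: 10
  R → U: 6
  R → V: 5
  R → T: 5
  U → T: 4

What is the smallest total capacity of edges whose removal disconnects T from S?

18

Augment S→T: bottleneck 9, flow now 9.
Augment S→Q→T: bottleneck 5, flow now 14.
Augment S→U→T: bottleneck 4, flow now 18.
No augmenting path remains; maximum flow = 18.
By max-flow min-cut, the minimum cut capacity equals the max flow.
In the residual graph, reachable from S: {S, U}.
Min-cut edges: S→Q (5), S→T (9), U→T (4); capacity 5 + 9 + 4 = 18.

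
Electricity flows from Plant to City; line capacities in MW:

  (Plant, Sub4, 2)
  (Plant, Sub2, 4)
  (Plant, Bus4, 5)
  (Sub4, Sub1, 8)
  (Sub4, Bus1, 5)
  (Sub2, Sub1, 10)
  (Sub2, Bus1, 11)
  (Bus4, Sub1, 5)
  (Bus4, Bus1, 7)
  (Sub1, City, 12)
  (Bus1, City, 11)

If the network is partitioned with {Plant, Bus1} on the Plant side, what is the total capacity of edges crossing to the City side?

22

Edges leaving {Plant, Bus1}: Plant→Sub4 (2), Plant→Sub2 (4), Plant→Bus4 (5), Bus1→City (11).
Cut capacity = 2 + 4 + 5 + 11 = 22.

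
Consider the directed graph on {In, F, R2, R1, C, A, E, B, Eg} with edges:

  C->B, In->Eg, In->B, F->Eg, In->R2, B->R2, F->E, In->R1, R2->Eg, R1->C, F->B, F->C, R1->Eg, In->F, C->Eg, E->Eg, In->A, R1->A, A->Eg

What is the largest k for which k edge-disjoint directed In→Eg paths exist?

Assign every edge capacity 1; by Menger, the answer equals the max flow.
Path In→Eg (+1); total 1.
Path In→F→Eg (+1); total 2.
Path In→R2→Eg (+1); total 3.
Path In→R1→Eg (+1); total 4.
Path In→A→Eg (+1); total 5.
No residual In→Eg path; max flow = 5.
Certifying cut of size 5: {In→A, In→Eg, In→F, In→R1, R2→Eg}.

5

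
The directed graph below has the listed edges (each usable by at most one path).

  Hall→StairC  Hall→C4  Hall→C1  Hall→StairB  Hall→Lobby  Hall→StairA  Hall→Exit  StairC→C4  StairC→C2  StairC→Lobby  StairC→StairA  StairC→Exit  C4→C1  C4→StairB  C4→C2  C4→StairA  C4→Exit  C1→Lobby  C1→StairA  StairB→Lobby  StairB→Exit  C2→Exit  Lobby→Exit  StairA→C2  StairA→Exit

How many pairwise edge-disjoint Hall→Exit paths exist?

7

Assign every edge capacity 1; by Menger, the answer equals the max flow.
Path Hall→Exit (+1); total 1.
Path Hall→StairC→Exit (+1); total 2.
Path Hall→C4→Exit (+1); total 3.
Path Hall→StairB→Exit (+1); total 4.
Path Hall→Lobby→Exit (+1); total 5.
Path Hall→StairA→Exit (+1); total 6.
Path Hall→C1→StairA→C2→Exit (+1); total 7.
No residual Hall→Exit path; max flow = 7.
Certifying cut of size 7: {Hall→C1, Hall→C4, Hall→Exit, Hall→Lobby, Hall→StairA, Hall→StairB, Hall→StairC}.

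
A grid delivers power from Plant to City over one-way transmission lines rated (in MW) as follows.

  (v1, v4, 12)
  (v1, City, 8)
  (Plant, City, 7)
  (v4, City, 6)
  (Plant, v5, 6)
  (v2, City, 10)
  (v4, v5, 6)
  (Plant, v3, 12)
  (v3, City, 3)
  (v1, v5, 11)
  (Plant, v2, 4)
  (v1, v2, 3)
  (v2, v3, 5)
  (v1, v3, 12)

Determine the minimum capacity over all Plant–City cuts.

Augment Plant→City: bottleneck 7, flow now 7.
Augment Plant→v2→City: bottleneck 4, flow now 11.
Augment Plant→v3→City: bottleneck 3, flow now 14.
No augmenting path remains; maximum flow = 14.
By max-flow min-cut, the minimum cut capacity equals the max flow.
In the residual graph, reachable from Plant: {Plant, v3, v5}.
Min-cut edges: Plant→v2 (4), Plant→City (7), v3→City (3); capacity 4 + 7 + 3 = 14.

14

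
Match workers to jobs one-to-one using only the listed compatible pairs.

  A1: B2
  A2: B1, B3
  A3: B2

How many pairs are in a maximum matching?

Unit-capacity flow: source→left, listed edges, right→sink; max matching = max flow.
Augmenting path A1→B2 (+1); matched 1.
Augmenting path A2→B1 (+1); matched 2.
No augmenting path remains; maximum matching = 2.
König certificate: {A2, B2} is a vertex cover of size 2 (every listed pair touches it), so no matching can be larger.

2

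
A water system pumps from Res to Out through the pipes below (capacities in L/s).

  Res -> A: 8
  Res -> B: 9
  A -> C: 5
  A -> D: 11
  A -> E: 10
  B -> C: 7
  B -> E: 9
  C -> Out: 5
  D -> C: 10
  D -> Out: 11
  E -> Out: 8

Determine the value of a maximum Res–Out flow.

17

Augment Res→A→C→Out: bottleneck 5, flow now 5.
Augment Res→A→D→Out: bottleneck 3, flow now 8.
Augment Res→B→E→Out: bottleneck 8, flow now 16.
Augment Res→B→C→A→D→Out: bottleneck 1, flow now 17. (uses reverse residual edge)
No augmenting path remains; maximum flow = 17.
In the residual graph, reachable from Res: {Res}.
Min-cut edges: Res→A (8), Res→B (9); capacity 8 + 9 = 17.
This cut is saturated, so no flow can exceed 17.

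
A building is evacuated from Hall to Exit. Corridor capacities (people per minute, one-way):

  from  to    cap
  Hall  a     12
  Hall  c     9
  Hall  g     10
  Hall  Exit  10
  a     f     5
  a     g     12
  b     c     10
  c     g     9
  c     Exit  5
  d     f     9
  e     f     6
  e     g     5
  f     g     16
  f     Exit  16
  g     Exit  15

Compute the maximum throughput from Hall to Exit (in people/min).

Augment Hall→Exit: bottleneck 10, flow now 10.
Augment Hall→c→Exit: bottleneck 5, flow now 15.
Augment Hall→g→Exit: bottleneck 10, flow now 25.
Augment Hall→a→f→Exit: bottleneck 5, flow now 30.
Augment Hall→a→g→Exit: bottleneck 5, flow now 35.
No augmenting path remains; maximum flow = 35.
In the residual graph, reachable from Hall: {Hall, a, c, g}.
Min-cut edges: Hall→Exit (10), a→f (5), c→Exit (5), g→Exit (15); capacity 10 + 5 + 5 + 15 = 35.
This cut is saturated, so no flow can exceed 35.

35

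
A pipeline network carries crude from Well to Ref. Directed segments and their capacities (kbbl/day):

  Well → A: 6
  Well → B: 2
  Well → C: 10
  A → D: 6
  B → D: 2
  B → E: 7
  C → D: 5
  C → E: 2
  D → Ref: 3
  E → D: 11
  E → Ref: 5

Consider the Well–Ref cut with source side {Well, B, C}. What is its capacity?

Edges leaving {Well, B, C}: Well→A (6), B→D (2), B→E (7), C→D (5), C→E (2).
Cut capacity = 6 + 2 + 7 + 5 + 2 = 22.

22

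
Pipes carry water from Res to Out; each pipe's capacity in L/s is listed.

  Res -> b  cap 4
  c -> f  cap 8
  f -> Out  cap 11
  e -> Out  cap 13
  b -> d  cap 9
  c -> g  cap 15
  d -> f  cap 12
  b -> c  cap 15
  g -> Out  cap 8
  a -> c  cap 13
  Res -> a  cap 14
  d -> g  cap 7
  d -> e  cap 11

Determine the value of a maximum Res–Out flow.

17

Augment Res→a→c→f→Out: bottleneck 8, flow now 8.
Augment Res→a→c→g→Out: bottleneck 5, flow now 13.
Augment Res→b→c→g→Out: bottleneck 3, flow now 16.
Augment Res→b→d→e→Out: bottleneck 1, flow now 17.
No augmenting path remains; maximum flow = 17.
In the residual graph, reachable from Res: {Res, a}.
Min-cut edges: Res→b (4), a→c (13); capacity 4 + 13 = 17.
This cut is saturated, so no flow can exceed 17.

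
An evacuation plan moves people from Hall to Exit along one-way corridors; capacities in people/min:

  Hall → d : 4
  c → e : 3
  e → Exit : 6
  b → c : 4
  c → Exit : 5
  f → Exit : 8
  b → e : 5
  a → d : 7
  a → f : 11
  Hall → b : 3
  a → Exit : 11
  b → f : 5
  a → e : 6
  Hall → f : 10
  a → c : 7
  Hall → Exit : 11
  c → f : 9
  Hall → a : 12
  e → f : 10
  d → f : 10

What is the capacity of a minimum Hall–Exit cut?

Augment Hall→Exit: bottleneck 11, flow now 11.
Augment Hall→a→Exit: bottleneck 11, flow now 22.
Augment Hall→f→Exit: bottleneck 8, flow now 30.
Augment Hall→a→c→Exit: bottleneck 1, flow now 31.
Augment Hall→b→c→Exit: bottleneck 3, flow now 34.
No augmenting path remains; maximum flow = 34.
By max-flow min-cut, the minimum cut capacity equals the max flow.
In the residual graph, reachable from Hall: {Hall, d, f}.
Min-cut edges: Hall→a (12), Hall→b (3), Hall→Exit (11), f→Exit (8); capacity 12 + 3 + 11 + 8 = 34.

34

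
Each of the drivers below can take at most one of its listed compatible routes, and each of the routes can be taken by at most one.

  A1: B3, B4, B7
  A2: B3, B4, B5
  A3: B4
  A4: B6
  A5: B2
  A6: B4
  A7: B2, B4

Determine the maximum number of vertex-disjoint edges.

5

Unit-capacity flow: source→left, listed edges, right→sink; max matching = max flow.
Augmenting path A1→B3 (+1); matched 1.
Augmenting path A2→B4 (+1); matched 2.
Augmenting path A4→B6 (+1); matched 3.
Augmenting path A5→B2 (+1); matched 4.
Augmenting path A3→B4→A2→B5 (+1); matched 5.
No augmenting path remains; maximum matching = 5.
König certificate: {A1, A2, A4, B2, B4} is a vertex cover of size 5 (every listed pair touches it), so no matching can be larger.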